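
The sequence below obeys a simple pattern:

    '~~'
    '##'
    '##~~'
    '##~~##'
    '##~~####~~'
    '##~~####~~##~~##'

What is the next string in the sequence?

##~~####~~##~~####~~####~~

From term 3 onward, concatenate the last term with the second-to-last: ##·~~ = ##~~, ##~~·## = ##~~##, …
Continuing: ##~~####~~##~~## · ##~~####~~ gives term 7.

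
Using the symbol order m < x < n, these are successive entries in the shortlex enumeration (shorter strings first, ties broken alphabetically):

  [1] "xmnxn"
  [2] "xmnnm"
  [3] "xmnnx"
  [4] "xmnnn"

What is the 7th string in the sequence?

Continuing the enumeration 3 steps past xmnnn: xmnnn → xxmmm → xxmmx → (answer).

xxmmn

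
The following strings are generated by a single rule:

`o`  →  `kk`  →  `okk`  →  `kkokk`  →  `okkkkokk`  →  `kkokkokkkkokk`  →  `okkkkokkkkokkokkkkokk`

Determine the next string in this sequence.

kkokkokkkkokkokkkkokkkkokkokkkkokk

Each term (from the third on) is the two preceding terms concatenated in order: term 3 = o·kk = okk.
So term 8 is kkokkokkkkokk·okkkkokkkkokkokkkkokk.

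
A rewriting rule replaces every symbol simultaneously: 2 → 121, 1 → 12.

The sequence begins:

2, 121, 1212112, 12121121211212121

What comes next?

Replace each of the 17 characters of 12121121211212121 in place — 12 121 12 121 12 12 121 12 121 12 12 121 12 121 12 121 12 — and concatenate.

12121121211212121121211212121121211212112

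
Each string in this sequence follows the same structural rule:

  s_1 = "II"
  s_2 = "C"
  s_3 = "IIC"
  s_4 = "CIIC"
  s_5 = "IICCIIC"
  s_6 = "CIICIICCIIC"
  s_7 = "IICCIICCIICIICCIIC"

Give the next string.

From term 3 onward, concatenate the second-to-last term with the last: II·C = IIC, C·IIC = CIIC, …
The next term joins CIICIICCIIC and IICCIICCIICIICCIIC.

CIICIICCIICIICCIICCIICIICCIIC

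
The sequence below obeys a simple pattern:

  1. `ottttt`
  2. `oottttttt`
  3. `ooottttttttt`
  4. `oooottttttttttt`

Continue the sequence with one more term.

ooooottttttttttttt

Reading off run lengths: o runs 1, 2, 3, 4; t runs 5, 7, 9, 11 — each is linear in n, where the shown terms are n = 2, 3, 4, 5.
Setting n = 6 gives 5, 13 characters in each block.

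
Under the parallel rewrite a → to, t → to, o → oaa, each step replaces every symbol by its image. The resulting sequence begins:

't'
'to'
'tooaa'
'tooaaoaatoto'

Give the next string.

Rewriting each symbol of tooaaoaatoto: t→to, o→oaa, o→oaa, a→to, a→to, o→oaa, a→to, a→to, t→to, o→oaa, t→to, o→oaa, which concatenates to to oaa oaa to to oaa to to to oaa to oaa.

tooaaoaatotooaatototooaatooaa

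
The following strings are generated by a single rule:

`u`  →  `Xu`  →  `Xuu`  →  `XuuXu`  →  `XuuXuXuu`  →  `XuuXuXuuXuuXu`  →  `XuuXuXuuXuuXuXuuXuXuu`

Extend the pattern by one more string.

From term 3 onward, concatenate the last term with the second-to-last: Xu·u = Xuu, Xuu·Xu = XuuXu, …
Continuing: XuuXuXuuXuuXuXuuXuXuu · XuuXuXuuXuuXu gives term 8.

XuuXuXuuXuuXuXuuXuXuuXuuXuXuuXuuXu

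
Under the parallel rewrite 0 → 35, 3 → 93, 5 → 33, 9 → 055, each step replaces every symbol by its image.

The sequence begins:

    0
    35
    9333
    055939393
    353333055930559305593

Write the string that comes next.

Rewriting the 21 symbols of 353333055930559305593 one by one yields 93 33 93 93 93 93 35 33 33 055 93 35 33 33 055 93 35 33 33 055 93; concatenated:

933393939393353333055933533330559335333305593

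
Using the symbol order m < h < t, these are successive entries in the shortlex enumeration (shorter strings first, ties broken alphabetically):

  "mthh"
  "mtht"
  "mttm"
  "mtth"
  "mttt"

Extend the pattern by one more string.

hmmm

Treat mttt as a base-3 numeral over the given alphabet and add one, carrying through any trailing t's.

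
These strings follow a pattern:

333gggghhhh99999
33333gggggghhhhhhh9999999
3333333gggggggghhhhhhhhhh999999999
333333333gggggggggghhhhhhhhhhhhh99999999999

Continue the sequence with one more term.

The n-th term is 2n+1 3's then 2n+2 g's then 3n+1 h's then 2n+3 9's (n = 1, 2, …).
Setting n = 5 gives 11, 12, 16, 13 characters in each block.

33333333333gggggggggggghhhhhhhhhhhhhhhh9999999999999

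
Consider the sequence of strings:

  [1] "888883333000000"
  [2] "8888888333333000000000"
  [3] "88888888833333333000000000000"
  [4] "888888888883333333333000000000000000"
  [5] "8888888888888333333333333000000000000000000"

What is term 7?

Reading off run lengths: 8 runs 5, 7, 9, 11, 13; 3 runs 4, 6, 8, 10, 12; 0 runs 6, 9, 12, 15, 18 — each is linear in n, where the shown terms are n = 2, 3, 4, 5, 6.
Setting n = 8 gives 17, 16, 24 characters in each block.

888888888888888883333333333333333000000000000000000000000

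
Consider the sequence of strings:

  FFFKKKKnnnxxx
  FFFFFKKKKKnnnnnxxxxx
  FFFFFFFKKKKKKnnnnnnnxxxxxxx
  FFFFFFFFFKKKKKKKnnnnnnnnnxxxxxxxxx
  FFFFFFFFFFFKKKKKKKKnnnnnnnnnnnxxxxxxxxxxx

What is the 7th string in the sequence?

Reading off run lengths: F runs 3, 5, 7, 9, 11; K runs 4, 5, 6, 7, 8; n runs 3, 5, 7, 9, 11; x runs 3, 5, 7, 9, 11 — each is linear in n (n = 1, 2, …).
Setting n = 7 gives 15, 10, 15, 15 characters in each block.

FFFFFFFFFFFFFFFKKKKKKKKKKnnnnnnnnnnnnnnnxxxxxxxxxxxxxxx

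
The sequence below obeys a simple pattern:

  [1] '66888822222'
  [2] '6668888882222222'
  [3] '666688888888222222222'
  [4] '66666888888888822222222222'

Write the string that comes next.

Each string has the form 6^{n} 8^{2n} 2^{2n+1}, where the shown terms are n = 2, 3, 4, 5.
At n = 6 the blocks have lengths 6, 12, 13.

6666668888888888882222222222222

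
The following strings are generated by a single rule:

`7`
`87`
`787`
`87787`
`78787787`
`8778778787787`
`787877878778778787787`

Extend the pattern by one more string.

This is a Fibonacci-style word recurrence s(k) = s(k−2)·s(k−1): e.g. 7·87 = 787.
So term 8 is 8778778787787·787877878778778787787.

8778778787787787877878778778787787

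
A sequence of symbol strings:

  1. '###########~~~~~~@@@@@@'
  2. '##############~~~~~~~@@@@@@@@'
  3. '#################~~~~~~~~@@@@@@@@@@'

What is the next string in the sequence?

Each string has the form #^{3n+2} ~^{n+3} @^{2n}, where the shown terms are n = 3, 4, 5.
At n = 6 the blocks have lengths 20, 9, 12.

####################~~~~~~~~~@@@@@@@@@@@@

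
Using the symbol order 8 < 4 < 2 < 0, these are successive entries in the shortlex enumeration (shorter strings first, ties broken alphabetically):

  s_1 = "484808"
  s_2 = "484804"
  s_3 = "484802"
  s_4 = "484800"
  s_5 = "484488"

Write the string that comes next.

The successor of 484488 increments the rightmost position that isn't already 0 and resets every position after it to 8.

484484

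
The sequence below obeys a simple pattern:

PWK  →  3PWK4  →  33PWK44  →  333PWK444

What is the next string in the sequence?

3333PWK4444

s(k+1) = 3·s(k)·4, so each term gains 3 as a prefix and 4 as a suffix.
One more step from 333PWK444 gives the answer.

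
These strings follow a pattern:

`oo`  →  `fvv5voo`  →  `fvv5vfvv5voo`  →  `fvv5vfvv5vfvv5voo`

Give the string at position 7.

Every step adds fvv5v at the front: s(k+1) = fvv5v·s(k).
From fvv5vfvv5vfvv5voo, 3 further steps: fvv5vfvv5vfvv5voo → fvv5vfvv5vfvv5vfvv5voo → fvv5vfvv5vfvv5vfvv5vfvv5voo → (answer).

fvv5vfvv5vfvv5vfvv5vfvv5vfvv5voo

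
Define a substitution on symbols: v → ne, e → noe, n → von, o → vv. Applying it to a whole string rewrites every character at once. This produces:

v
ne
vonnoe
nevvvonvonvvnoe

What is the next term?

Rewriting the 15 symbols of nevvvonvonvvnoe one by one yields von noe ne ne ne vv von ne vv von ne ne von vv noe; concatenated:

vonnoenenenevvvonnevvvonnenevonvvnoe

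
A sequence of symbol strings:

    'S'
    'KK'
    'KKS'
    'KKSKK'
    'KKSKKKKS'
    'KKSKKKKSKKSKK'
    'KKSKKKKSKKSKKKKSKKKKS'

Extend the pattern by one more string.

From term 3 onward, concatenate the last term with the second-to-last: KK·S = KKS, KKS·KK = KKSKK, …
Continuing: KKSKKKKSKKSKKKKSKKKKS · KKSKKKKSKKSKK gives term 8.

KKSKKKKSKKSKKKKSKKKKSKKSKKKKSKKSKK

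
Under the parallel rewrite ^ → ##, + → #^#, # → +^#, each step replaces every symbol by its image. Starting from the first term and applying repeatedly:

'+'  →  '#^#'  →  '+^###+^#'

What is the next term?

#^###+^#+^#+^##^###+^#

Expanding +^###+^#: +→#^#, ^→##, #→+^#, #→+^#, #→+^#, +→#^#, ^→##, #→+^#. Concatenated: #^# ## +^# +^# +^# #^# ## +^#.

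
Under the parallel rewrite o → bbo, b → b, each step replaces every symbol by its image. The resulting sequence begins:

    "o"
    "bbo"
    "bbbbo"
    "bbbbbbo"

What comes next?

bbbbbbbbo

Apply φ to bbbbbbo symbol by symbol: b→b, b→b, b→b, b→b, b→b, b→b, o→bbo; joined: b b b b b b bbo.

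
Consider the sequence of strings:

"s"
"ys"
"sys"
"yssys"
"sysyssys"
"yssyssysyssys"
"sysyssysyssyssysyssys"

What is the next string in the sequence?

yssyssysyssyssysyssysyssyssysyssys

This is a Fibonacci-style word recurrence s(k) = s(k−2)·s(k−1): e.g. s·ys = sys.
The next term joins yssyssysyssys and sysyssysyssyssysyssys.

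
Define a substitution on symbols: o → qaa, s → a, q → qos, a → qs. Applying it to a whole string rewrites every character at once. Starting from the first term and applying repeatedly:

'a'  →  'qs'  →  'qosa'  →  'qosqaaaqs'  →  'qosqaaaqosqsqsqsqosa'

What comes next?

qosqaaaqosqsqsqsqosqaaaqosaqosaqosaqosqaaaqs

Applying the rule to each of the 20 symbols of qosqaaaqosqsqsqsqosa gives the pieces qos qaa a qos qs qs qs qos qaa a qos a qos a qos a qos qaa a qs, which concatenate to the answer.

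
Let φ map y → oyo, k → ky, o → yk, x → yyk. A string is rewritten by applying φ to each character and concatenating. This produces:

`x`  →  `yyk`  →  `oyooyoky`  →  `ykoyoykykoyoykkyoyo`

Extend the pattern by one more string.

oyokyykoyoykoyokyoyokyykoyoykoyokykyoyoykoyoyk

Applying the rule to each of the 19 symbols of ykoyoykykoyoykkyoyo gives the pieces oyo ky yk oyo yk oyo ky oyo ky yk oyo yk oyo ky ky oyo yk oyo yk, which concatenate to the answer.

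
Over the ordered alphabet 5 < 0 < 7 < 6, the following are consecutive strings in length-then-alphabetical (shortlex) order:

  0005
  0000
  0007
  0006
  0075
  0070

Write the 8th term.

0076

Advancing 2 positions from 0070 through 0070 → 0077 reaches term 8.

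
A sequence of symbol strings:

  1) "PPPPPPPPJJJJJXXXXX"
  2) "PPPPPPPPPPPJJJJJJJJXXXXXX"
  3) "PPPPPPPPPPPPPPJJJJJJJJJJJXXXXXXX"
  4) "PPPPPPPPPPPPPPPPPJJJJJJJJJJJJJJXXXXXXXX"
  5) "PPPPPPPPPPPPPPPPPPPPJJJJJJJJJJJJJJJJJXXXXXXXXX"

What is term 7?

PPPPPPPPPPPPPPPPPPPPPPPPPPJJJJJJJJJJJJJJJJJJJJJJJXXXXXXXXXXX

Reading off run lengths: P runs 8, 11, 14, 17, 20; J runs 5, 8, 11, 14, 17; X runs 5, 6, 7, 8, 9 — each is linear in n, where the shown terms are n = 2, 3, 4, 5, 6.
At n = 8 the blocks have lengths 26, 23, 11.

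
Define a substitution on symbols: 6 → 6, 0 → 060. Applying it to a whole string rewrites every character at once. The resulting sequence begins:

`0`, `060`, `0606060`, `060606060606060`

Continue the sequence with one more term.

φ(060606060606060) expands symbol-by-symbol to 060 6 060 6 060 6 060 6 060 6 060 6 060 6 060; joining the 15 pieces gives the next term.

0606060606060606060606060606060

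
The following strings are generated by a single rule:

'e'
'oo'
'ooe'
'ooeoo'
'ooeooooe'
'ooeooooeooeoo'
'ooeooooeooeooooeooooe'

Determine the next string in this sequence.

Each term (from the third on) is the previous term followed by the one before it: term 3 = oo·e = ooe.
Continuing: ooeooooeooeooooeooooe · ooeooooeooeoo gives term 8.

ooeooooeooeooooeooooeooeooooeooeoo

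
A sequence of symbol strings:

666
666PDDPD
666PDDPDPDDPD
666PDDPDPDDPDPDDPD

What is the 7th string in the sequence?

Each term is the previous one with PDDPD appended.
From 666PDDPDPDDPDPDDPD, 3 further steps: 666PDDPDPDDPDPDDPD → 666PDDPDPDDPDPDDPDPDDPD → 666PDDPDPDDPDPDDPDPDDPDPDDPD → (answer).

666PDDPDPDDPDPDDPDPDDPDPDDPDPDDPD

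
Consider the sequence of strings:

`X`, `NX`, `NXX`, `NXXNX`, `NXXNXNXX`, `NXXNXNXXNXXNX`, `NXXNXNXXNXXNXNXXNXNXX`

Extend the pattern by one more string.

NXXNXNXXNXXNXNXXNXNXXNXXNXNXXNXXNX

This is a Fibonacci-style word recurrence s(k) = s(k−1)·s(k−2): e.g. NX·X = NXX.
So term 8 is NXXNXNXXNXXNXNXXNXNXX·NXXNXNXXNXXNX.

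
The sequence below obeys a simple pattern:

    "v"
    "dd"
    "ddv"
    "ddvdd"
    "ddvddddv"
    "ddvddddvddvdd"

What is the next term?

ddvddddvddvddddvddddv

This is a Fibonacci-style word recurrence s(k) = s(k−1)·s(k−2): e.g. dd·v = ddv.
So term 7 is ddvddddvddvdd·ddvddddv.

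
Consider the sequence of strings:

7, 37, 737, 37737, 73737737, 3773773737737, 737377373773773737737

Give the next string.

From term 3 onward, concatenate the second-to-last term with the last: 7·37 = 737, 37·737 = 37737, …
So term 8 is 3773773737737·737377373773773737737.

3773773737737737377373773773737737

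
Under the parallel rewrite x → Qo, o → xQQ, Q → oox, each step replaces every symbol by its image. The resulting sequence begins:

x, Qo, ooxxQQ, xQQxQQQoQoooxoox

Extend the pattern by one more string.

QoooxooxQoooxooxooxxQQooxxQQxQQxQQQoxQQxQQQo

Applying the rule to each of the 16 symbols of xQQxQQQoQoooxoox gives the pieces Qo oox oox Qo oox oox oox xQQ oox xQQ xQQ xQQ Qo xQQ xQQ Qo, which concatenate to the answer.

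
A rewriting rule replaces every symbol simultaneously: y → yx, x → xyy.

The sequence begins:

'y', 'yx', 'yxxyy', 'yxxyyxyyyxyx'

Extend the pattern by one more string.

yxxyyxyyyxyxxyyyxyxyxxyyyxxyy

Apply φ to yxxyyxyyyxyx symbol by symbol: y→yx, x→xyy, x→xyy, y→yx, y→yx, x→xyy, y→yx, y→yx, y→yx, x→xyy, y→yx, x→xyy; joined: yx xyy xyy yx yx xyy yx yx yx xyy yx xyy.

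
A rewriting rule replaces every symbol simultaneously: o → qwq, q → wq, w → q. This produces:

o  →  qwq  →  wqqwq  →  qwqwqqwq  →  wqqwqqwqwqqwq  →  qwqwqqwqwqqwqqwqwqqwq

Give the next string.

wqqwqqwqwqqwqqwqwqqwqwqqwqqwqwqqwq

Applying the rule to each of the 21 symbols of qwqwqqwqwqqwqqwqwqqwq gives the pieces wq q wq q wq wq q wq q wq wq q wq wq q wq q wq wq q wq, which concatenate to the answer.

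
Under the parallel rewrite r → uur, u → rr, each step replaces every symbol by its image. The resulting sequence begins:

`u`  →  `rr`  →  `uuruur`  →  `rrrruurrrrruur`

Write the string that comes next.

Rewriting the 14 symbols of rrrruurrrrruur one by one yields uur uur uur uur rr rr uur uur uur uur uur rr rr uur; concatenated:

uuruuruuruurrrrruuruuruuruuruurrrrruur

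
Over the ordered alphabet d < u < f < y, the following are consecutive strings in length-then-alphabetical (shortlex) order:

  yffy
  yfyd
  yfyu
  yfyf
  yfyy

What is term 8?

Continuing the enumeration 3 steps past yfyy: yfyy → yydd → yydu → (answer).

yydf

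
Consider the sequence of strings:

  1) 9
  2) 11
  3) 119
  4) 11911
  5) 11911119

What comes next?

Each term (from the third on) is the previous term followed by the one before it: term 3 = 11·9 = 119.
So term 6 is 11911119·11911.

1191111911911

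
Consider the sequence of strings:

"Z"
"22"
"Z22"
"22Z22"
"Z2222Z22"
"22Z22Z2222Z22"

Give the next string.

Each term (from the third on) is the two preceding terms concatenated in order: term 3 = Z·22 = Z22.
The next term joins Z2222Z22 and 22Z22Z2222Z22.

Z2222Z2222Z22Z2222Z22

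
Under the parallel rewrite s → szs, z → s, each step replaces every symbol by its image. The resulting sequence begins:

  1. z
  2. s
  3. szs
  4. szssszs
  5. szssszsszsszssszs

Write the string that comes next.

Applying the rule to each of the 17 symbols of szssszsszsszssszs gives the pieces szs s szs szs szs s szs szs s szs szs s szs szs szs s szs, which concatenate to the answer.

szssszsszsszssszsszssszsszssszsszsszssszs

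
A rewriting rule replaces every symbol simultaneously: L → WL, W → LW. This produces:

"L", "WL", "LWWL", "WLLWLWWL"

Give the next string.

Apply φ to WLLWLWWL symbol by symbol: W→LW, L→WL, L→WL, W→LW, L→WL, W→LW, W→LW, L→WL; joined: LW WL WL LW WL LW LW WL.

LWWLWLLWWLLWLWWL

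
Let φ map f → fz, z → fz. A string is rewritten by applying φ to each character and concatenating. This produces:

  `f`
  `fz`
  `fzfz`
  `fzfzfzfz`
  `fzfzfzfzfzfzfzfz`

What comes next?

Applying the rule to each of the 16 symbols of fzfzfzfzfzfzfzfz gives the pieces fz fz fz fz fz fz fz fz fz fz fz fz fz fz fz fz, which concatenate to the answer.

fzfzfzfzfzfzfzfzfzfzfzfzfzfzfzfz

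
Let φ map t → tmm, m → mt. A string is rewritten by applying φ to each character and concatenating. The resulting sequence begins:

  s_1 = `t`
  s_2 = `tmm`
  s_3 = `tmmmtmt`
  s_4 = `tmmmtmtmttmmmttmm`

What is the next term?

Rewriting the 17 symbols of tmmmtmtmttmmmttmm one by one yields tmm mt mt mt tmm mt tmm mt tmm tmm mt mt mt tmm tmm mt mt; concatenated:

tmmmtmtmttmmmttmmmttmmtmmmtmtmttmmtmmmtmt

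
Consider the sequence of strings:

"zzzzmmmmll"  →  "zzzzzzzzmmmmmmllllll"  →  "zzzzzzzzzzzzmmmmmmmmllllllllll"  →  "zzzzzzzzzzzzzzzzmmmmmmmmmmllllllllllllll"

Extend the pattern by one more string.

zzzzzzzzzzzzzzzzzzzzmmmmmmmmmmmmllllllllllllllllll

Term n consists of 4n z's, followed by 2n+2 m's, followed by 4n-2 l's (n = 1, 2, …).
Setting n = 5 gives 20, 12, 18 characters in each block.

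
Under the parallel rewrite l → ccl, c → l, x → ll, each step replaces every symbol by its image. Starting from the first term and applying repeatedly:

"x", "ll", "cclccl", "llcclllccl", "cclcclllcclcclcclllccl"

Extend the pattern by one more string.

Applying the rule to each of the 22 symbols of cclcclllcclcclcclllccl gives the pieces l l ccl l l ccl ccl ccl l l ccl l l ccl l l ccl ccl ccl l l ccl, which concatenate to the answer.

llcclllcclcclcclllcclllcclllcclcclcclllccl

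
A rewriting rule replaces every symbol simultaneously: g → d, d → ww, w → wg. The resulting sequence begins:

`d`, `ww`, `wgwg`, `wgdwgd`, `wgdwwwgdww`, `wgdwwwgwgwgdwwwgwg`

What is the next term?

Rewriting the 18 symbols of wgdwwwgwgwgdwwwgwg one by one yields wg d ww wg wg wg d wg d wg d ww wg wg wg d wg d; concatenated:

wgdwwwgwgwgdwgdwgdwwwgwgwgdwgd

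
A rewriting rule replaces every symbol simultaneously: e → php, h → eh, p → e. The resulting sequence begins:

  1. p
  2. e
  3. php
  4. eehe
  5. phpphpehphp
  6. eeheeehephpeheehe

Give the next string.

φ(eeheeehephpeheehe) expands symbol-by-symbol to php php eh php php php eh php e eh e php eh php php eh php; joining the 17 pieces gives the next term.

phpphpehphpphpphpehphpeehephpehphpphpehphp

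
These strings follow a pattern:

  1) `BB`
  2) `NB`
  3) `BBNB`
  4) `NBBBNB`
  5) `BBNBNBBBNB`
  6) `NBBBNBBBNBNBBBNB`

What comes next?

BBNBNBBBNBNBBBNBBBNBNBBBNB

Each term (from the third on) is the two preceding terms concatenated in order: term 3 = BB·NB = BBNB.
The next term joins BBNBNBBBNB and NBBBNBBBNBNBBBNB.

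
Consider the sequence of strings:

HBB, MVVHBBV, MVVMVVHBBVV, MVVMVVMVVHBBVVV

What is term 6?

MVVMVVMVVMVVMVVHBBVVVVV

Every step adds MVV to the front and V to the end of the previous string.
From MVVMVVMVVHBBVVV, 2 further steps: MVVMVVMVVHBBVVV → MVVMVVMVVMVVHBBVVVV → (answer).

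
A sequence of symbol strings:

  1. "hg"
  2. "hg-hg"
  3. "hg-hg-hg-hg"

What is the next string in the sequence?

Each string is two copies of the previous one joined by '-'.
Doubling hg-hg-hg-hg with '-' between the halves:

hg-hg-hg-hg-hg-hg-hg-hg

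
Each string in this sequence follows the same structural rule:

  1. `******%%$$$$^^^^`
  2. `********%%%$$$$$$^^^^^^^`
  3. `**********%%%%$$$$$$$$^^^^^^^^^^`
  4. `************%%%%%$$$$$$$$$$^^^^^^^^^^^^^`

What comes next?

The n-th term is 2n+2 *'s then n %'s then 2n $'s then 3n-2 ^'s, where the shown terms are n = 2, 3, 4, 5.
Setting n = 6 gives 14, 6, 12, 16 characters in each block.

**************%%%%%%$$$$$$$$$$$$^^^^^^^^^^^^^^^^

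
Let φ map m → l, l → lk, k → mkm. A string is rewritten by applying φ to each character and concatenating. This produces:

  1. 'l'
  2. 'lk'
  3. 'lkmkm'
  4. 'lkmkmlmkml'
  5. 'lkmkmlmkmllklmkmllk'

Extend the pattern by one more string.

lkmkmlmkmllklmkmllklkmkmlklmkmllklkmkm

Replace each of the 19 characters of lkmkmlmkmllklmkmllk in place — lk mkm l mkm l lk l mkm l lk lk mkm lk l mkm l lk lk mkm — and concatenate.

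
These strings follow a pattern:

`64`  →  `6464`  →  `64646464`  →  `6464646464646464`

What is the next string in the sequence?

64646464646464646464646464646464

Each string is two copies of the previous one concatenated.
One more doubling of 6464646464646464 gives the answer.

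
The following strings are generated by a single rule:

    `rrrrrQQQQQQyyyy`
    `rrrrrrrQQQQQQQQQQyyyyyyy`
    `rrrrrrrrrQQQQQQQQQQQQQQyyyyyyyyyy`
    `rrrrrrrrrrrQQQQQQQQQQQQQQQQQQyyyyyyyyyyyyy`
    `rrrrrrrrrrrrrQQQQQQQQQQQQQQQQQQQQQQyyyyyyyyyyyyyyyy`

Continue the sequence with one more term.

The n-th term is 2n+3 r's then 4n+2 Q's then 3n+1 y's (n = 1, 2, …).
At n = 6 the blocks have lengths 15, 26, 19.

rrrrrrrrrrrrrrrQQQQQQQQQQQQQQQQQQQQQQQQQQyyyyyyyyyyyyyyyyyyy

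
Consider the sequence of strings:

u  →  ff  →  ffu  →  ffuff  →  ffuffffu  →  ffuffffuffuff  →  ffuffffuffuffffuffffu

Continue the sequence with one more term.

ffuffffuffuffffuffffuffuffffuffuff

From term 3 onward, concatenate the last term with the second-to-last: ff·u = ffu, ffu·ff = ffuff, …
Continuing: ffuffffuffuffffuffffu · ffuffffuffuff gives term 8.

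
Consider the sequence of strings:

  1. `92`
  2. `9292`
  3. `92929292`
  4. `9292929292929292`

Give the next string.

Every step duplicates the string.
Doubling 9292929292929292:

92929292929292929292929292929292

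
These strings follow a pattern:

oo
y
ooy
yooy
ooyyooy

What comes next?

Each term (from the third on) is the two preceding terms concatenated in order: term 3 = oo·y = ooy.
The next term joins yooy and ooyyooy.

yooyooyyooy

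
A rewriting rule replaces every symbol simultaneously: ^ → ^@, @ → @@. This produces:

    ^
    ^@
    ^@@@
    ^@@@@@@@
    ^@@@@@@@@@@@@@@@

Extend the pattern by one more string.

φ(^@@@@@@@@@@@@@@@) expands symbol-by-symbol to ^@ @@ @@ @@ @@ @@ @@ @@ @@ @@ @@ @@ @@ @@ @@ @@; joining the 16 pieces gives the next term.

^@@@@@@@@@@@@@@@@@@@@@@@@@@@@@@@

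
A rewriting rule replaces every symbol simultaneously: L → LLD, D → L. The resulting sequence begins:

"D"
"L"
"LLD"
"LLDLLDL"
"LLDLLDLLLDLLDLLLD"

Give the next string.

φ(LLDLLDLLLDLLDLLLD) expands symbol-by-symbol to LLD LLD L LLD LLD L LLD LLD LLD L LLD LLD L LLD LLD LLD L; joining the 17 pieces gives the next term.

LLDLLDLLLDLLDLLLDLLDLLDLLLDLLDLLLDLLDLLDL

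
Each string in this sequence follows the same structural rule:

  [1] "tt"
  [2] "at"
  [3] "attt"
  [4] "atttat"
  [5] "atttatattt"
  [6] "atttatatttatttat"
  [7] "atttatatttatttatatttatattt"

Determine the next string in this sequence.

atttatatttatttatatttatatttatttatatttatttat

From term 3 onward, concatenate the last term with the second-to-last: at·tt = attt, attt·at = atttat, …
So term 8 is atttatatttatttatatttatattt·atttatatttatttat.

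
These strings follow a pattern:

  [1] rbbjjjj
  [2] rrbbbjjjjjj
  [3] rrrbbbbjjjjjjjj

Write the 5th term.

The n-th term is n r's then n+1 b's then 2n+2 j's (n = 1, 2, …).
At n = 5 the blocks have lengths 5, 6, 12.

rrrrrbbbbbbjjjjjjjjjjjj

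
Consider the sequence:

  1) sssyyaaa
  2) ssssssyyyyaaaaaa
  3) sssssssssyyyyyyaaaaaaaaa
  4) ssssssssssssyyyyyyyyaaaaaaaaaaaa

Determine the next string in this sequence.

sssssssssssssssyyyyyyyyyyaaaaaaaaaaaaaaa

Reading off run lengths: s runs 3, 6, 9, 12; y runs 2, 4, 6, 8; a runs 3, 6, 9, 12 — each is linear in n (n = 1, 2, …).
At n = 5 the blocks have lengths 15, 10, 15.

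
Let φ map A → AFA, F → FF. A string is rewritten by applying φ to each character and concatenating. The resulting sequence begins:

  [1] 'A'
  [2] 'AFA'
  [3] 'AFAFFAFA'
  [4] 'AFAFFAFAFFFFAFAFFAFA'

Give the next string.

Rewriting the 20 symbols of AFAFFAFAFFFFAFAFFAFA one by one yields AFA FF AFA FF FF AFA FF AFA FF FF FF FF AFA FF AFA FF FF AFA FF AFA; concatenated:

AFAFFAFAFFFFAFAFFAFAFFFFFFFFAFAFFAFAFFFFAFAFFAFA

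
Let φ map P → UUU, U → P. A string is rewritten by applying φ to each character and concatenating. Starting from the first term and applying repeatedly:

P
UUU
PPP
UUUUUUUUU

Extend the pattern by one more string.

Rewriting each symbol of UUUUUUUUU: U→P, U→P, U→P, U→P, U→P, U→P, U→P, U→P, U→P, which concatenates to P P P P P P P P P.

PPPPPPPPP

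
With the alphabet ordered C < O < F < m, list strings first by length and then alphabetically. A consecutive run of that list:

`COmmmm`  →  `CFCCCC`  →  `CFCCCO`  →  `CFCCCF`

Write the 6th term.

CFCCOC

Stepping forward 2 times from CFCCCF: CFCCCF → CFCCCm, then the target.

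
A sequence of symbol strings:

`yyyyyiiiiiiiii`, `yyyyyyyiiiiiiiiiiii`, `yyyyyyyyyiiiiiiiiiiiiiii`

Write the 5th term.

Term n consists of 2n-1 y's, followed by 3n i's, where the shown terms are n = 3, 4, 5.
For term 5, n = 7, so the run lengths are 13, 21.

yyyyyyyyyyyyyiiiiiiiiiiiiiiiiiiiii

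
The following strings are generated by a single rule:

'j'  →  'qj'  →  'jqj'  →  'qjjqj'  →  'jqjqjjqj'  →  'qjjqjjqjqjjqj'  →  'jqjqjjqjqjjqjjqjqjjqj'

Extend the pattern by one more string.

This is a Fibonacci-style word recurrence s(k) = s(k−2)·s(k−1): e.g. j·qj = jqj.
So term 8 is qjjqjjqjqjjqj·jqjqjjqjqjjqjjqjqjjqj.

qjjqjjqjqjjqjjqjqjjqjqjjqjjqjqjjqj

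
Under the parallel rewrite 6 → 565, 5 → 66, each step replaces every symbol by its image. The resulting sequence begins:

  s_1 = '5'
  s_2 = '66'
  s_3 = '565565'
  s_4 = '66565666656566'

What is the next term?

56556566565665655655655656656566565565

Applying the rule to each of the 14 symbols of 66565666656566 gives the pieces 565 565 66 565 66 565 565 565 565 66 565 66 565 565, which concatenate to the answer.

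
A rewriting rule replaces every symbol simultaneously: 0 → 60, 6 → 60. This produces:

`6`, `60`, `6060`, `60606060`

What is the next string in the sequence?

6060606060606060

Apply φ to 60606060 symbol by symbol: 6→60, 0→60, 6→60, 0→60, 6→60, 0→60, 6→60, 0→60; joined: 60 60 60 60 60 60 60 60.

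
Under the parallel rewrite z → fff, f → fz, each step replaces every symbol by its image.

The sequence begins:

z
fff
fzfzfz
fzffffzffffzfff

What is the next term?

fzffffzfzfzfzffffzfzfzfzffffzfzfz

Applying the rule to each of the 15 symbols of fzffffzffffzfff gives the pieces fz fff fz fz fz fz fff fz fz fz fz fff fz fz fz, which concatenate to the answer.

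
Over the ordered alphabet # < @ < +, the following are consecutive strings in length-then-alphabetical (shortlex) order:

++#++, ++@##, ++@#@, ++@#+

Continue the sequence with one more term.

++@@#

Find the rightmost character of ++@#+ below +, bump it to the next letter, and reset everything to its right to #.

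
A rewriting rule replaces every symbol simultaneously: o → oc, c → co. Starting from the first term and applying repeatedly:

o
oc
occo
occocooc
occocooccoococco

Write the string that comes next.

Replace each of the 16 characters of occocooccoococco in place — oc co co oc co oc oc co co oc oc co oc co co oc — and concatenate.

occocooccoococcocoococcooccocooc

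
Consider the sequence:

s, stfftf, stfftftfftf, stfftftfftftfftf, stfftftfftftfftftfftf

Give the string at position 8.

Each term is the previous one with tfftf appended.
From stfftftfftftfftftfftf, 3 further steps: stfftftfftftfftftfftf → stfftftfftftfftftfftftfftf → stfftftfftftfftftfftftfftftfftf → (answer).

stfftftfftftfftftfftftfftftfftftfftf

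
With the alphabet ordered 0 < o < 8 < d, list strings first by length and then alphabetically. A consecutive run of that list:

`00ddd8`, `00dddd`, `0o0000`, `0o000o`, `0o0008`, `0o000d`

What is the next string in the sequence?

Treat 0o000d as a base-4 numeral over the given alphabet and add one, carrying through any trailing d's.

0o00o0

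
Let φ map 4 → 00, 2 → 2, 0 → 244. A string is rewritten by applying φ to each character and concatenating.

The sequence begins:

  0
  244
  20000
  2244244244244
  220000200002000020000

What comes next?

Replace each of the 21 characters of 220000200002000020000 in place — 2 2 244 244 244 244 2 244 244 244 244 2 244 244 244 244 2 244 244 244 244 — and concatenate.

22244244244244224424424424422442442442442244244244244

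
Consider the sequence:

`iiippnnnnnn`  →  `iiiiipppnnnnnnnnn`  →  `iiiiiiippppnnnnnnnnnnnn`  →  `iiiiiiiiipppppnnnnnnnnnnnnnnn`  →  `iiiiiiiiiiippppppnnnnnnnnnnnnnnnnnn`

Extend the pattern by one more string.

iiiiiiiiiiiiipppppppnnnnnnnnnnnnnnnnnnnnn

Each string has the form i^{2n-1} p^{n} n^{3n}, where the shown terms are n = 2, 3, 4, 5, 6.
For the next term, n = 7, so the run lengths are 13, 7, 21.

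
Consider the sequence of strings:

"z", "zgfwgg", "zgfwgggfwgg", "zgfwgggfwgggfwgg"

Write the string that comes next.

Each term is the previous one with gfwgg appended.
One more step from zgfwgggfwgggfwgg gives the answer.

zgfwgggfwgggfwgggfwgg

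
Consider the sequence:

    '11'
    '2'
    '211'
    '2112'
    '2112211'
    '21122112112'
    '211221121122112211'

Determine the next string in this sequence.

21122112112211221121122112112

From term 3 onward, concatenate the last term with the second-to-last: 2·11 = 211, 211·2 = 2112, …
The next term joins 211221121122112211 and 21122112112.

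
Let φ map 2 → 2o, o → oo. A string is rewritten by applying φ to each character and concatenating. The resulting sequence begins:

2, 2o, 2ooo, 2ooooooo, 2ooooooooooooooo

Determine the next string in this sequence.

φ(2ooooooooooooooo) expands symbol-by-symbol to 2o oo oo oo oo oo oo oo oo oo oo oo oo oo oo oo; joining the 16 pieces gives the next term.

2ooooooooooooooooooooooooooooooo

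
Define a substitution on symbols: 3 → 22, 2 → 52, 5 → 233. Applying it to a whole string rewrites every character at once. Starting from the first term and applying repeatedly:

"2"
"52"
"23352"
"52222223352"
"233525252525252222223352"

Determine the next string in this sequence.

Replace each of the 24 characters of 233525252525252222223352 in place — 52 22 22 233 52 233 52 233 52 233 52 233 52 233 52 52 52 52 52 52 22 22 233 52 — and concatenate.

5222222335223352233522335223352233525252525252222223352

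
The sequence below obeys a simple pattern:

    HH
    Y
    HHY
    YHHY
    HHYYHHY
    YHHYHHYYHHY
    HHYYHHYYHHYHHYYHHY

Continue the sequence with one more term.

YHHYHHYYHHYHHYYHHYYHHYHHYYHHY

From term 3 onward, concatenate the second-to-last term with the last: HH·Y = HHY, Y·HHY = YHHY, …
The next term joins YHHYHHYYHHY and HHYYHHYYHHYHHYYHHY.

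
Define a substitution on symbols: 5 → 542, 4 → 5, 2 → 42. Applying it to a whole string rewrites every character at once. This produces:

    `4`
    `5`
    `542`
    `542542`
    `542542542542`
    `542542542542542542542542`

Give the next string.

542542542542542542542542542542542542542542542542

Applying the rule to each of the 24 symbols of 542542542542542542542542 gives the pieces 542 5 42 542 5 42 542 5 42 542 5 42 542 5 42 542 5 42 542 5 42 542 5 42, which concatenate to the answer.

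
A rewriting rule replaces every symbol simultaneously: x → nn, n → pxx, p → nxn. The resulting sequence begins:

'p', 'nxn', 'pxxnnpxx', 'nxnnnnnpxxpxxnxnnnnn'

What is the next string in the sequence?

pxxnnpxxpxxpxxpxxpxxnxnnnnnnxnnnnnpxxnnpxxpxxpxxpxxpxx

Replace each of the 20 characters of nxnnnnnpxxpxxnxnnnnn in place — pxx nn pxx pxx pxx pxx pxx nxn nn nn nxn nn nn pxx nn pxx pxx pxx pxx pxx — and concatenate.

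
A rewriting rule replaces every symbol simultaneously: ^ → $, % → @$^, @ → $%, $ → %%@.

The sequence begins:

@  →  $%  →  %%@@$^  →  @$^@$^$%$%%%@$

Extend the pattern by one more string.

Applying the rule to each of the 14 symbols of @$^@$^$%$%%%@$ gives the pieces $% %%@ $ $% %%@ $ %%@ @$^ %%@ @$^ @$^ @$^ $% %%@, which concatenate to the answer.

$%%%@$$%%%@$%%@@$^%%@@$^@$^@$^$%%%@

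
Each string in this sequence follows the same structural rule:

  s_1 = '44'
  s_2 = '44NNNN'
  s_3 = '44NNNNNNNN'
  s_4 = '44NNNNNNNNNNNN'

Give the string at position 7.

The strings grow by a fixed suffix NNNN each time.
From 44NNNNNNNNNNNN, 3 further steps: 44NNNNNNNNNNNN → 44NNNNNNNNNNNNNNNN → 44NNNNNNNNNNNNNNNNNNNN → (answer).

44NNNNNNNNNNNNNNNNNNNNNNNN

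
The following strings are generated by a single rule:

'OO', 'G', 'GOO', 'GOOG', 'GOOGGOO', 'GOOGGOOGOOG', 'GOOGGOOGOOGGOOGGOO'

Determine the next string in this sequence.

GOOGGOOGOOGGOOGGOOGOOGGOOGOOG

Each term (from the third on) is the previous term followed by the one before it: term 3 = G·OO = GOO.
Continuing: GOOGGOOGOOGGOOGGOO · GOOGGOOGOOG gives term 8.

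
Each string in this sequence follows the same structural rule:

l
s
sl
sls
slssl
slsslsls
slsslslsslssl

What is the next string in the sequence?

slsslslsslsslslsslsls

Each term (from the third on) is the previous term followed by the one before it: term 3 = s·l = sl.
Continuing: slsslslsslssl · slsslsls gives term 8.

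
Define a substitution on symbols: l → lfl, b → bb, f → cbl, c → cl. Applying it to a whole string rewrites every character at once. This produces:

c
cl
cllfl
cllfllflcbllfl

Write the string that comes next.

Applying the rule to each of the 14 symbols of cllfllflcbllfl gives the pieces cl lfl lfl cbl lfl lfl cbl lfl cl bb lfl lfl cbl lfl, which concatenate to the answer.

cllfllflcbllfllflcbllflclbblfllflcbllfl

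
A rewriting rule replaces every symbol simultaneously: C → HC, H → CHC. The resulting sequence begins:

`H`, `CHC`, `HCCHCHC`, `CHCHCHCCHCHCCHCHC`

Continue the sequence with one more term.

Applying the rule to each of the 17 symbols of CHCHCHCCHCHCCHCHC gives the pieces HC CHC HC CHC HC CHC HC HC CHC HC CHC HC HC CHC HC CHC HC, which concatenate to the answer.

HCCHCHCCHCHCCHCHCHCCHCHCCHCHCHCCHCHCCHCHC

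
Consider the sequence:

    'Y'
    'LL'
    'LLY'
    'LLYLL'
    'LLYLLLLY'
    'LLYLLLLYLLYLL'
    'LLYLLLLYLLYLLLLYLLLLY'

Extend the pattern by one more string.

LLYLLLLYLLYLLLLYLLLLYLLYLLLLYLLYLL

From term 3 onward, concatenate the last term with the second-to-last: LL·Y = LLY, LLY·LL = LLYLL, …
Continuing: LLYLLLLYLLYLLLLYLLLLY · LLYLLLLYLLYLL gives term 8.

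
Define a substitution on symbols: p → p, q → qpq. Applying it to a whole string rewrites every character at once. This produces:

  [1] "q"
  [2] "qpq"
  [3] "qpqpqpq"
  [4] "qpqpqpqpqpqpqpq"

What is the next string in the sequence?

Rewriting the 15 symbols of qpqpqpqpqpqpqpq one by one yields qpq p qpq p qpq p qpq p qpq p qpq p qpq p qpq; concatenated:

qpqpqpqpqpqpqpqpqpqpqpqpqpqpqpq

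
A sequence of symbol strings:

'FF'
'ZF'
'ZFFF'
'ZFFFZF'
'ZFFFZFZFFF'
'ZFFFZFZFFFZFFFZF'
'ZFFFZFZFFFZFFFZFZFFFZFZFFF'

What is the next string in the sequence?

ZFFFZFZFFFZFFFZFZFFFZFZFFFZFFFZFZFFFZFFFZF

Each term (from the third on) is the previous term followed by the one before it: term 3 = ZF·FF = ZFFF.
Continuing: ZFFFZFZFFFZFFFZFZFFFZFZFFF · ZFFFZFZFFFZFFFZF gives term 8.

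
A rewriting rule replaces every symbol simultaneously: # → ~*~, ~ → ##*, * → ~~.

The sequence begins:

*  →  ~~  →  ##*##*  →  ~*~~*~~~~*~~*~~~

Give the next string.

Replace each of the 16 characters of ~*~~*~~~~*~~*~~~ in place — ##* ~~ ##* ##* ~~ ##* ##* ##* ##* ~~ ##* ##* ~~ ##* ##* ##* — and concatenate.

##*~~##*##*~~##*##*##*##*~~##*##*~~##*##*##*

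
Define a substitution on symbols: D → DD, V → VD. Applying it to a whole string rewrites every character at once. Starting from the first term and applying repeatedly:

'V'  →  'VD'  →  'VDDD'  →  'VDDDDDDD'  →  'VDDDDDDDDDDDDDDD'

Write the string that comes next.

VDDDDDDDDDDDDDDDDDDDDDDDDDDDDDDD

Applying the rule to each of the 16 symbols of VDDDDDDDDDDDDDDD gives the pieces VD DD DD DD DD DD DD DD DD DD DD DD DD DD DD DD, which concatenate to the answer.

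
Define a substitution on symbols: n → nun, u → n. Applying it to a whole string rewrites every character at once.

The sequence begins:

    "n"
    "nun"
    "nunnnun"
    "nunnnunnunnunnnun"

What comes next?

Applying the rule to each of the 17 symbols of nunnnunnunnunnnun gives the pieces nun n nun nun nun n nun nun n nun nun n nun nun nun n nun, which concatenate to the answer.

nunnnunnunnunnnunnunnnunnunnnunnunnunnnun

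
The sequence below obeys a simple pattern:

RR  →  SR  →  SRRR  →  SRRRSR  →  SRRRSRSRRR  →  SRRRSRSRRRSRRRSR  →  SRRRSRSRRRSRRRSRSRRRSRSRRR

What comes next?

SRRRSRSRRRSRRRSRSRRRSRSRRRSRRRSRSRRRSRRRSR

From term 3 onward, concatenate the last term with the second-to-last: SR·RR = SRRR, SRRR·SR = SRRRSR, …
So term 8 is SRRRSRSRRRSRRRSRSRRRSRSRRR·SRRRSRSRRRSRRRSR.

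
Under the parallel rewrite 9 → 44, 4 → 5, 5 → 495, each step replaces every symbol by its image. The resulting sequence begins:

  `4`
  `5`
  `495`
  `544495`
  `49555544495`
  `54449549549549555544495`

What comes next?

φ(54449549549549555544495) expands symbol-by-symbol to 495 5 5 5 44 495 5 44 495 5 44 495 5 44 495 495 495 495 5 5 5 44 495; joining the 23 pieces gives the next term.

4955554449554449554449554449549549549555544495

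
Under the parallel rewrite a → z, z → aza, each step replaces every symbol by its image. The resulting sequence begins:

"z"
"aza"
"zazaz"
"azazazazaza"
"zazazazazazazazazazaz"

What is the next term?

azazazazazazazazazazazazazazazazazazazazaza

Replace each of the 21 characters of zazazazazazazazazazaz in place — aza z aza z aza z aza z aza z aza z aza z aza z aza z aza z aza — and concatenate.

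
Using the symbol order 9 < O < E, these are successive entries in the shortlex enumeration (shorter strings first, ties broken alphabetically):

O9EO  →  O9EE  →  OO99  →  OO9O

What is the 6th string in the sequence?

Continuing the enumeration 2 steps past OO9O: OO9O → OO9E → (answer).

OOO9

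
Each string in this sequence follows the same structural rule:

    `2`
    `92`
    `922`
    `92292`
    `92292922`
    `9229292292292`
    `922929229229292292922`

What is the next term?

This is a Fibonacci-style word recurrence s(k) = s(k−1)·s(k−2): e.g. 92·2 = 922.
Continuing: 922929229229292292922 · 9229292292292 gives term 8.

9229292292292922929229229292292292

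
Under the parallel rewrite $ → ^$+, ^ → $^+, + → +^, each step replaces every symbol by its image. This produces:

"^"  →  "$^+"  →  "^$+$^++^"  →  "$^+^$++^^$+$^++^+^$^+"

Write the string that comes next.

Applying the rule to each of the 21 symbols of $^+^$++^^$+$^++^+^$^+ gives the pieces ^$+ $^+ +^ $^+ ^$+ +^ +^ $^+ $^+ ^$+ +^ ^$+ $^+ +^ +^ $^+ +^ $^+ ^$+ $^+ +^, which concatenate to the answer.

^$+$^++^$^+^$++^+^$^+$^+^$++^^$+$^++^+^$^++^$^+^$+$^++^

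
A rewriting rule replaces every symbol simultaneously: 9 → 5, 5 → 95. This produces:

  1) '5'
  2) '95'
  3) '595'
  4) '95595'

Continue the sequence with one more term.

Rewriting each symbol of 95595: 9→5, 5→95, 5→95, 9→5, 5→95, which concatenates to 5 95 95 5 95.

59595595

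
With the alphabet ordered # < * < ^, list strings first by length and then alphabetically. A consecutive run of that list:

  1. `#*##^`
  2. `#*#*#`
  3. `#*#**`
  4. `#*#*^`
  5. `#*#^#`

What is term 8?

#**##

Continuing the enumeration 3 steps past #*#^#: #*#^# → #*#^* → #*#^^ → (answer).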